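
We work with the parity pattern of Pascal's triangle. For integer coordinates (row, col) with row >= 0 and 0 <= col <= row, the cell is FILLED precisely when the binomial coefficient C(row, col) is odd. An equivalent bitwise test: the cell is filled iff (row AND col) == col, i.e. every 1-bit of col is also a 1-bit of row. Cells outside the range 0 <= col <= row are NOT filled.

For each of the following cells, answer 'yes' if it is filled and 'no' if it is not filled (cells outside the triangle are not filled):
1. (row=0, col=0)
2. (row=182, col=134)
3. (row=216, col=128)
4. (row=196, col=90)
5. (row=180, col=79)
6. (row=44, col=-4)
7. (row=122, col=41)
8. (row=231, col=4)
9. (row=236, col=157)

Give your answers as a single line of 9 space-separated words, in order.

Answer: yes yes yes no no no no yes no

Derivation:
(0,0): row=0b0, col=0b0, row AND col = 0b0 = 0; 0 == 0 -> filled
(182,134): row=0b10110110, col=0b10000110, row AND col = 0b10000110 = 134; 134 == 134 -> filled
(216,128): row=0b11011000, col=0b10000000, row AND col = 0b10000000 = 128; 128 == 128 -> filled
(196,90): row=0b11000100, col=0b1011010, row AND col = 0b1000000 = 64; 64 != 90 -> empty
(180,79): row=0b10110100, col=0b1001111, row AND col = 0b100 = 4; 4 != 79 -> empty
(44,-4): col outside [0, 44] -> not filled
(122,41): row=0b1111010, col=0b101001, row AND col = 0b101000 = 40; 40 != 41 -> empty
(231,4): row=0b11100111, col=0b100, row AND col = 0b100 = 4; 4 == 4 -> filled
(236,157): row=0b11101100, col=0b10011101, row AND col = 0b10001100 = 140; 140 != 157 -> empty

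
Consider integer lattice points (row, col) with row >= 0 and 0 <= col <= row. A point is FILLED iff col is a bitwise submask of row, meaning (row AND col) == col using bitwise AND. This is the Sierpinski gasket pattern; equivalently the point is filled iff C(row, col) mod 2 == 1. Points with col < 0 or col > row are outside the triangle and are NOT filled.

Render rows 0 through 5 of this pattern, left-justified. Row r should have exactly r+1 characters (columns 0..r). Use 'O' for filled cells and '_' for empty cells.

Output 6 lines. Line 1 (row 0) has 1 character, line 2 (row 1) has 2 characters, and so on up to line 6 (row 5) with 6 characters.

Answer: O
OO
O_O
OOOO
O___O
OO__OO

Derivation:
r0=0: O
r1=1: OO
r2=10: O_O
r3=11: OOOO
r4=100: O___O
r5=101: OO__OO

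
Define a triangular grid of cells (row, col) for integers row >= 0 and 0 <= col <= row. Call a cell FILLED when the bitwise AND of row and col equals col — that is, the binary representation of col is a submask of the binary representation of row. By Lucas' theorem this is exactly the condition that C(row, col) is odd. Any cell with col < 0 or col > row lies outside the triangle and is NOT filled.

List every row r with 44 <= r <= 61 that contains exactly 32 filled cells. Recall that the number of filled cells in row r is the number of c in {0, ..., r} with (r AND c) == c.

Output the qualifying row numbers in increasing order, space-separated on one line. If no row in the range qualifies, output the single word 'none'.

Answer: 47 55 59 61

Derivation:
Row r has 2^popcount(r) filled cells, so we need popcount(r) = log2(32) = 5.
Scan r = 44..61 and keep those with exactly 5 one-bits:
r=44=101100 popcount=3 -> skip
r=45=101101 popcount=4 -> skip
r=46=101110 popcount=4 -> skip
r=47=101111 popcount=5 -> KEEP
r=48=110000 popcount=2 -> skip
r=49=110001 popcount=3 -> skip
r=50=110010 popcount=3 -> skip
r=51=110011 popcount=4 -> skip
r=52=110100 popcount=3 -> skip
r=53=110101 popcount=4 -> skip
r=54=110110 popcount=4 -> skip
r=55=110111 popcount=5 -> KEEP
r=56=111000 popcount=3 -> skip
r=57=111001 popcount=4 -> skip
r=58=111010 popcount=4 -> skip
r=59=111011 popcount=5 -> KEEP
r=60=111100 popcount=4 -> skip
r=61=111101 popcount=5 -> KEEP
Kept rows: 47 55 59 61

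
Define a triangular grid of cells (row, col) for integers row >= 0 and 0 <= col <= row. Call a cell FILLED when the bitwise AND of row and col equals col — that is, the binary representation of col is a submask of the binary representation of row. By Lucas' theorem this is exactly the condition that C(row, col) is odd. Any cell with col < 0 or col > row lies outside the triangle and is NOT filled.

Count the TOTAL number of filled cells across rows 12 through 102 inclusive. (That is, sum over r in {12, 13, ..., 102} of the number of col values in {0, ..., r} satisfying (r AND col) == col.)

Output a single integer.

Answer: 1246

Derivation:
r12=1100 pc2: +4 =4
r13=1101 pc3: +8 =12
r14=1110 pc3: +8 =20
r15=1111 pc4: +16 =36
r16=10000 pc1: +2 =38
r17=10001 pc2: +4 =42
r18=10010 pc2: +4 =46
r19=10011 pc3: +8 =54
r20=10100 pc2: +4 =58
r21=10101 pc3: +8 =66
r22=10110 pc3: +8 =74
r23=10111 pc4: +16 =90
r24=11000 pc2: +4 =94
r25=11001 pc3: +8 =102
r26=11010 pc3: +8 =110
r27=11011 pc4: +16 =126
r28=11100 pc3: +8 =134
r29=11101 pc4: +16 =150
r30=11110 pc4: +16 =166
r31=11111 pc5: +32 =198
r32=100000 pc1: +2 =200
r33=100001 pc2: +4 =204
r34=100010 pc2: +4 =208
r35=100011 pc3: +8 =216
r36=100100 pc2: +4 =220
r37=100101 pc3: +8 =228
r38=100110 pc3: +8 =236
r39=100111 pc4: +16 =252
r40=101000 pc2: +4 =256
r41=101001 pc3: +8 =264
r42=101010 pc3: +8 =272
r43=101011 pc4: +16 =288
r44=101100 pc3: +8 =296
r45=101101 pc4: +16 =312
r46=101110 pc4: +16 =328
r47=101111 pc5: +32 =360
r48=110000 pc2: +4 =364
r49=110001 pc3: +8 =372
r50=110010 pc3: +8 =380
r51=110011 pc4: +16 =396
r52=110100 pc3: +8 =404
r53=110101 pc4: +16 =420
r54=110110 pc4: +16 =436
r55=110111 pc5: +32 =468
r56=111000 pc3: +8 =476
r57=111001 pc4: +16 =492
r58=111010 pc4: +16 =508
r59=111011 pc5: +32 =540
r60=111100 pc4: +16 =556
r61=111101 pc5: +32 =588
r62=111110 pc5: +32 =620
r63=111111 pc6: +64 =684
r64=1000000 pc1: +2 =686
r65=1000001 pc2: +4 =690
r66=1000010 pc2: +4 =694
r67=1000011 pc3: +8 =702
r68=1000100 pc2: +4 =706
r69=1000101 pc3: +8 =714
r70=1000110 pc3: +8 =722
r71=1000111 pc4: +16 =738
r72=1001000 pc2: +4 =742
r73=1001001 pc3: +8 =750
r74=1001010 pc3: +8 =758
r75=1001011 pc4: +16 =774
r76=1001100 pc3: +8 =782
r77=1001101 pc4: +16 =798
r78=1001110 pc4: +16 =814
r79=1001111 pc5: +32 =846
r80=1010000 pc2: +4 =850
r81=1010001 pc3: +8 =858
r82=1010010 pc3: +8 =866
r83=1010011 pc4: +16 =882
r84=1010100 pc3: +8 =890
r85=1010101 pc4: +16 =906
r86=1010110 pc4: +16 =922
r87=1010111 pc5: +32 =954
r88=1011000 pc3: +8 =962
r89=1011001 pc4: +16 =978
r90=1011010 pc4: +16 =994
r91=1011011 pc5: +32 =1026
r92=1011100 pc4: +16 =1042
r93=1011101 pc5: +32 =1074
r94=1011110 pc5: +32 =1106
r95=1011111 pc6: +64 =1170
r96=1100000 pc2: +4 =1174
r97=1100001 pc3: +8 =1182
r98=1100010 pc3: +8 =1190
r99=1100011 pc4: +16 =1206
r100=1100100 pc3: +8 =1214
r101=1100101 pc4: +16 =1230
r102=1100110 pc4: +16 =1246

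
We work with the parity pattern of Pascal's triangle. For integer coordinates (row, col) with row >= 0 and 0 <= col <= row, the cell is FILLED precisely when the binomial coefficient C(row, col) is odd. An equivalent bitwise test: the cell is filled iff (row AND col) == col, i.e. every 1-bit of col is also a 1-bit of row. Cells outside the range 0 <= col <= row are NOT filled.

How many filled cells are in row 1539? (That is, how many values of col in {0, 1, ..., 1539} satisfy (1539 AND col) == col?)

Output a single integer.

Answer: 16

Derivation:
1539 in binary = 11000000011
popcount(1539) = number of 1-bits in 11000000011 = 4
A col c satisfies (1539 AND c) == c iff every set bit of c is also set in 1539; each of the 4 set bits of 1539 can independently be on or off in c.
count = 2^4 = 16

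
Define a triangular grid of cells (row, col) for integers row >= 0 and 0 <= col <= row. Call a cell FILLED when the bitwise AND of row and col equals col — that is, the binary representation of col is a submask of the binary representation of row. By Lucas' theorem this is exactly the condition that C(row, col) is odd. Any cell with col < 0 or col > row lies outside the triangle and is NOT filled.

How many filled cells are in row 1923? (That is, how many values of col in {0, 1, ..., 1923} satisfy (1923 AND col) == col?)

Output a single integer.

1923 in binary = 11110000011
popcount(1923) = number of 1-bits in 11110000011 = 6
A col c satisfies (1923 AND c) == c iff every set bit of c is also set in 1923; each of the 6 set bits of 1923 can independently be on or off in c.
count = 2^6 = 64

Answer: 64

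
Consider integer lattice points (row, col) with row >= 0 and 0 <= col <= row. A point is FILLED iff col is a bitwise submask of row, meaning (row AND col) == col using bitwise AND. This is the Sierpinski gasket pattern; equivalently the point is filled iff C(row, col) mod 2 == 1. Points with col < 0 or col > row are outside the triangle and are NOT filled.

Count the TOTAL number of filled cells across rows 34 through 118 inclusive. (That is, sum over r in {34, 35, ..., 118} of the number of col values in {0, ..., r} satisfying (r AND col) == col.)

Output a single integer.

r34=100010 pc2: +4 =4
r35=100011 pc3: +8 =12
r36=100100 pc2: +4 =16
r37=100101 pc3: +8 =24
r38=100110 pc3: +8 =32
r39=100111 pc4: +16 =48
r40=101000 pc2: +4 =52
r41=101001 pc3: +8 =60
r42=101010 pc3: +8 =68
r43=101011 pc4: +16 =84
r44=101100 pc3: +8 =92
r45=101101 pc4: +16 =108
r46=101110 pc4: +16 =124
r47=101111 pc5: +32 =156
r48=110000 pc2: +4 =160
r49=110001 pc3: +8 =168
r50=110010 pc3: +8 =176
r51=110011 pc4: +16 =192
r52=110100 pc3: +8 =200
r53=110101 pc4: +16 =216
r54=110110 pc4: +16 =232
r55=110111 pc5: +32 =264
r56=111000 pc3: +8 =272
r57=111001 pc4: +16 =288
r58=111010 pc4: +16 =304
r59=111011 pc5: +32 =336
r60=111100 pc4: +16 =352
r61=111101 pc5: +32 =384
r62=111110 pc5: +32 =416
r63=111111 pc6: +64 =480
r64=1000000 pc1: +2 =482
r65=1000001 pc2: +4 =486
r66=1000010 pc2: +4 =490
r67=1000011 pc3: +8 =498
r68=1000100 pc2: +4 =502
r69=1000101 pc3: +8 =510
r70=1000110 pc3: +8 =518
r71=1000111 pc4: +16 =534
r72=1001000 pc2: +4 =538
r73=1001001 pc3: +8 =546
r74=1001010 pc3: +8 =554
r75=1001011 pc4: +16 =570
r76=1001100 pc3: +8 =578
r77=1001101 pc4: +16 =594
r78=1001110 pc4: +16 =610
r79=1001111 pc5: +32 =642
r80=1010000 pc2: +4 =646
r81=1010001 pc3: +8 =654
r82=1010010 pc3: +8 =662
r83=1010011 pc4: +16 =678
r84=1010100 pc3: +8 =686
r85=1010101 pc4: +16 =702
r86=1010110 pc4: +16 =718
r87=1010111 pc5: +32 =750
r88=1011000 pc3: +8 =758
r89=1011001 pc4: +16 =774
r90=1011010 pc4: +16 =790
r91=1011011 pc5: +32 =822
r92=1011100 pc4: +16 =838
r93=1011101 pc5: +32 =870
r94=1011110 pc5: +32 =902
r95=1011111 pc6: +64 =966
r96=1100000 pc2: +4 =970
r97=1100001 pc3: +8 =978
r98=1100010 pc3: +8 =986
r99=1100011 pc4: +16 =1002
r100=1100100 pc3: +8 =1010
r101=1100101 pc4: +16 =1026
r102=1100110 pc4: +16 =1042
r103=1100111 pc5: +32 =1074
r104=1101000 pc3: +8 =1082
r105=1101001 pc4: +16 =1098
r106=1101010 pc4: +16 =1114
r107=1101011 pc5: +32 =1146
r108=1101100 pc4: +16 =1162
r109=1101101 pc5: +32 =1194
r110=1101110 pc5: +32 =1226
r111=1101111 pc6: +64 =1290
r112=1110000 pc3: +8 =1298
r113=1110001 pc4: +16 =1314
r114=1110010 pc4: +16 =1330
r115=1110011 pc5: +32 =1362
r116=1110100 pc4: +16 =1378
r117=1110101 pc5: +32 =1410
r118=1110110 pc5: +32 =1442

Answer: 1442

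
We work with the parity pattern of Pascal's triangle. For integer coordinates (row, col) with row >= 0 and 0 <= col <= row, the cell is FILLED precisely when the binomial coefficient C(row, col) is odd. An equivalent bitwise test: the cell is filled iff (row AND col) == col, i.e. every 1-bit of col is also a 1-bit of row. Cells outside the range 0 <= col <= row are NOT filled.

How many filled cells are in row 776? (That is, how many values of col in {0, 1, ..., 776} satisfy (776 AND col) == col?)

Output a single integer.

Answer: 8

Derivation:
776 in binary = 1100001000
popcount(776) = number of 1-bits in 1100001000 = 3
A col c satisfies (776 AND c) == c iff every set bit of c is also set in 776; each of the 3 set bits of 776 can independently be on or off in c.
count = 2^3 = 8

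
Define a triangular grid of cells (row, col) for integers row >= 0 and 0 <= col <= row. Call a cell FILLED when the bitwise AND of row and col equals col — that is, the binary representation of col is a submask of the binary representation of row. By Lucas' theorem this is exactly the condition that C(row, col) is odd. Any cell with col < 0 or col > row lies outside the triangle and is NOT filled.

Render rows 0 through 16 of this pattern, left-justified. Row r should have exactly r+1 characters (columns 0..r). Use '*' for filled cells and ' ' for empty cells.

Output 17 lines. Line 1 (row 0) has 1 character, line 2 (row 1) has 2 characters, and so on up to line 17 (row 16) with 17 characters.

Answer: *
**
* *
****
*   *
**  **
* * * *
********
*       *
**      **
* *     * *
****    ****
*   *   *   *
**  **  **  **
* * * * * * * *
****************
*               *

Derivation:
r0=0: *
r1=1: **
r2=10: * *
r3=11: ****
r4=100: *   *
r5=101: **  **
r6=110: * * * *
r7=111: ********
r8=1000: *       *
r9=1001: **      **
r10=1010: * *     * *
r11=1011: ****    ****
r12=1100: *   *   *   *
r13=1101: **  **  **  **
r14=1110: * * * * * * * *
r15=1111: ****************
r16=10000: *               *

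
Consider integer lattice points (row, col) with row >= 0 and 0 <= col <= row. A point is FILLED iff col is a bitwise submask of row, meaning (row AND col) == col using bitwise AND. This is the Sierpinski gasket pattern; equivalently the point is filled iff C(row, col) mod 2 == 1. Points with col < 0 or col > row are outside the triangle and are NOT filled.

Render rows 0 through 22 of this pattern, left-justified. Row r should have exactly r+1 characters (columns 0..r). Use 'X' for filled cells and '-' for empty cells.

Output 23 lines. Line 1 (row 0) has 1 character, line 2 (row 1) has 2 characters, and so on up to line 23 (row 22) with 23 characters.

r0=0: X
r1=1: XX
r2=10: X-X
r3=11: XXXX
r4=100: X---X
r5=101: XX--XX
r6=110: X-X-X-X
r7=111: XXXXXXXX
r8=1000: X-------X
r9=1001: XX------XX
r10=1010: X-X-----X-X
r11=1011: XXXX----XXXX
r12=1100: X---X---X---X
r13=1101: XX--XX--XX--XX
r14=1110: X-X-X-X-X-X-X-X
r15=1111: XXXXXXXXXXXXXXXX
r16=10000: X---------------X
r17=10001: XX--------------XX
r18=10010: X-X-------------X-X
r19=10011: XXXX------------XXXX
r20=10100: X---X-----------X---X
r21=10101: XX--XX----------XX--XX
r22=10110: X-X-X-X---------X-X-X-X

Answer: X
XX
X-X
XXXX
X---X
XX--XX
X-X-X-X
XXXXXXXX
X-------X
XX------XX
X-X-----X-X
XXXX----XXXX
X---X---X---X
XX--XX--XX--XX
X-X-X-X-X-X-X-X
XXXXXXXXXXXXXXXX
X---------------X
XX--------------XX
X-X-------------X-X
XXXX------------XXXX
X---X-----------X---X
XX--XX----------XX--XX
X-X-X-X---------X-X-X-X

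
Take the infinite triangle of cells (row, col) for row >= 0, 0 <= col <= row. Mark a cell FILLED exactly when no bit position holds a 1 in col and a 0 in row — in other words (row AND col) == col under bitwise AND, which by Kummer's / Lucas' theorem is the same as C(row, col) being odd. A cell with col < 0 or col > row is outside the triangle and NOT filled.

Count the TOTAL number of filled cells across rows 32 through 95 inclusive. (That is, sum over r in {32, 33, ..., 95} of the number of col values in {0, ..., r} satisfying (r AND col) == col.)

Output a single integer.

r32=100000 pc1: +2 =2
r33=100001 pc2: +4 =6
r34=100010 pc2: +4 =10
r35=100011 pc3: +8 =18
r36=100100 pc2: +4 =22
r37=100101 pc3: +8 =30
r38=100110 pc3: +8 =38
r39=100111 pc4: +16 =54
r40=101000 pc2: +4 =58
r41=101001 pc3: +8 =66
r42=101010 pc3: +8 =74
r43=101011 pc4: +16 =90
r44=101100 pc3: +8 =98
r45=101101 pc4: +16 =114
r46=101110 pc4: +16 =130
r47=101111 pc5: +32 =162
r48=110000 pc2: +4 =166
r49=110001 pc3: +8 =174
r50=110010 pc3: +8 =182
r51=110011 pc4: +16 =198
r52=110100 pc3: +8 =206
r53=110101 pc4: +16 =222
r54=110110 pc4: +16 =238
r55=110111 pc5: +32 =270
r56=111000 pc3: +8 =278
r57=111001 pc4: +16 =294
r58=111010 pc4: +16 =310
r59=111011 pc5: +32 =342
r60=111100 pc4: +16 =358
r61=111101 pc5: +32 =390
r62=111110 pc5: +32 =422
r63=111111 pc6: +64 =486
r64=1000000 pc1: +2 =488
r65=1000001 pc2: +4 =492
r66=1000010 pc2: +4 =496
r67=1000011 pc3: +8 =504
r68=1000100 pc2: +4 =508
r69=1000101 pc3: +8 =516
r70=1000110 pc3: +8 =524
r71=1000111 pc4: +16 =540
r72=1001000 pc2: +4 =544
r73=1001001 pc3: +8 =552
r74=1001010 pc3: +8 =560
r75=1001011 pc4: +16 =576
r76=1001100 pc3: +8 =584
r77=1001101 pc4: +16 =600
r78=1001110 pc4: +16 =616
r79=1001111 pc5: +32 =648
r80=1010000 pc2: +4 =652
r81=1010001 pc3: +8 =660
r82=1010010 pc3: +8 =668
r83=1010011 pc4: +16 =684
r84=1010100 pc3: +8 =692
r85=1010101 pc4: +16 =708
r86=1010110 pc4: +16 =724
r87=1010111 pc5: +32 =756
r88=1011000 pc3: +8 =764
r89=1011001 pc4: +16 =780
r90=1011010 pc4: +16 =796
r91=1011011 pc5: +32 =828
r92=1011100 pc4: +16 =844
r93=1011101 pc5: +32 =876
r94=1011110 pc5: +32 =908
r95=1011111 pc6: +64 =972

Answer: 972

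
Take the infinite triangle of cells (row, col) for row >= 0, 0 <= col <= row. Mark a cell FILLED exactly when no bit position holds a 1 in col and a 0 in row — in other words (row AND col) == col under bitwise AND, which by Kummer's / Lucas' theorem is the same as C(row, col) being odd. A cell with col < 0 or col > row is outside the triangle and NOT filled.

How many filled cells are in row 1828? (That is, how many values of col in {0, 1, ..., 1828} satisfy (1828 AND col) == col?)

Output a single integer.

1828 in binary = 11100100100
popcount(1828) = number of 1-bits in 11100100100 = 5
A col c satisfies (1828 AND c) == c iff every set bit of c is also set in 1828; each of the 5 set bits of 1828 can independently be on or off in c.
count = 2^5 = 32

Answer: 32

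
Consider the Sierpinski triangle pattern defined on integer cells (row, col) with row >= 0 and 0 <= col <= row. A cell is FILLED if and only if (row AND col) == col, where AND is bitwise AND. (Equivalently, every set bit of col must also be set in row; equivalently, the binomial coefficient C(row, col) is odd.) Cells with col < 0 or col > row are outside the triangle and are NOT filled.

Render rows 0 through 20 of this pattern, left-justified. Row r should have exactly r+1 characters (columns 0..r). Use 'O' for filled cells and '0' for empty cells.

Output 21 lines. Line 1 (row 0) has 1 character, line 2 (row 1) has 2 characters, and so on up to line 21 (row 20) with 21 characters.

r0=0: O
r1=1: OO
r2=10: O0O
r3=11: OOOO
r4=100: O000O
r5=101: OO00OO
r6=110: O0O0O0O
r7=111: OOOOOOOO
r8=1000: O0000000O
r9=1001: OO000000OO
r10=1010: O0O00000O0O
r11=1011: OOOO0000OOOO
r12=1100: O000O000O000O
r13=1101: OO00OO00OO00OO
r14=1110: O0O0O0O0O0O0O0O
r15=1111: OOOOOOOOOOOOOOOO
r16=10000: O000000000000000O
r17=10001: OO00000000000000OO
r18=10010: O0O0000000000000O0O
r19=10011: OOOO000000000000OOOO
r20=10100: O000O00000000000O000O

Answer: O
OO
O0O
OOOO
O000O
OO00OO
O0O0O0O
OOOOOOOO
O0000000O
OO000000OO
O0O00000O0O
OOOO0000OOOO
O000O000O000O
OO00OO00OO00OO
O0O0O0O0O0O0O0O
OOOOOOOOOOOOOOOO
O000000000000000O
OO00000000000000OO
O0O0000000000000O0O
OOOO000000000000OOOO
O000O00000000000O000O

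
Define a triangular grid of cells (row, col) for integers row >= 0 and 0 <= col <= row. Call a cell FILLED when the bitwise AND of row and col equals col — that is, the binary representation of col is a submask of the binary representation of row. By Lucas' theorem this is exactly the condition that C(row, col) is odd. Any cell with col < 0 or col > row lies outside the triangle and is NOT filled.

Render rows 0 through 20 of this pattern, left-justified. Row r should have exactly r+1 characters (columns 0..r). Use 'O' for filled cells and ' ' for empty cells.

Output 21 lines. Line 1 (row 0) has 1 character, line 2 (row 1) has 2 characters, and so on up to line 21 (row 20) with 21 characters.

r0=0: O
r1=1: OO
r2=10: O O
r3=11: OOOO
r4=100: O   O
r5=101: OO  OO
r6=110: O O O O
r7=111: OOOOOOOO
r8=1000: O       O
r9=1001: OO      OO
r10=1010: O O     O O
r11=1011: OOOO    OOOO
r12=1100: O   O   O   O
r13=1101: OO  OO  OO  OO
r14=1110: O O O O O O O O
r15=1111: OOOOOOOOOOOOOOOO
r16=10000: O               O
r17=10001: OO              OO
r18=10010: O O             O O
r19=10011: OOOO            OOOO
r20=10100: O   O           O   O

Answer: O
OO
O O
OOOO
O   O
OO  OO
O O O O
OOOOOOOO
O       O
OO      OO
O O     O O
OOOO    OOOO
O   O   O   O
OO  OO  OO  OO
O O O O O O O O
OOOOOOOOOOOOOOOO
O               O
OO              OO
O O             O O
OOOO            OOOO
O   O           O   O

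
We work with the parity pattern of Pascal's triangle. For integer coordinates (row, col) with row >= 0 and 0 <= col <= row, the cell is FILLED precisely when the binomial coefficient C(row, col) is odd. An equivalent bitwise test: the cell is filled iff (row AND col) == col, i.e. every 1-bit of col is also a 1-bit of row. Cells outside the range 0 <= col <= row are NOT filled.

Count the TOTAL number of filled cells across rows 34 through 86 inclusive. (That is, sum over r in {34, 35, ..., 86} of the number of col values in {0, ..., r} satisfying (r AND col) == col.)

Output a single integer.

Answer: 718

Derivation:
r34=100010 pc2: +4 =4
r35=100011 pc3: +8 =12
r36=100100 pc2: +4 =16
r37=100101 pc3: +8 =24
r38=100110 pc3: +8 =32
r39=100111 pc4: +16 =48
r40=101000 pc2: +4 =52
r41=101001 pc3: +8 =60
r42=101010 pc3: +8 =68
r43=101011 pc4: +16 =84
r44=101100 pc3: +8 =92
r45=101101 pc4: +16 =108
r46=101110 pc4: +16 =124
r47=101111 pc5: +32 =156
r48=110000 pc2: +4 =160
r49=110001 pc3: +8 =168
r50=110010 pc3: +8 =176
r51=110011 pc4: +16 =192
r52=110100 pc3: +8 =200
r53=110101 pc4: +16 =216
r54=110110 pc4: +16 =232
r55=110111 pc5: +32 =264
r56=111000 pc3: +8 =272
r57=111001 pc4: +16 =288
r58=111010 pc4: +16 =304
r59=111011 pc5: +32 =336
r60=111100 pc4: +16 =352
r61=111101 pc5: +32 =384
r62=111110 pc5: +32 =416
r63=111111 pc6: +64 =480
r64=1000000 pc1: +2 =482
r65=1000001 pc2: +4 =486
r66=1000010 pc2: +4 =490
r67=1000011 pc3: +8 =498
r68=1000100 pc2: +4 =502
r69=1000101 pc3: +8 =510
r70=1000110 pc3: +8 =518
r71=1000111 pc4: +16 =534
r72=1001000 pc2: +4 =538
r73=1001001 pc3: +8 =546
r74=1001010 pc3: +8 =554
r75=1001011 pc4: +16 =570
r76=1001100 pc3: +8 =578
r77=1001101 pc4: +16 =594
r78=1001110 pc4: +16 =610
r79=1001111 pc5: +32 =642
r80=1010000 pc2: +4 =646
r81=1010001 pc3: +8 =654
r82=1010010 pc3: +8 =662
r83=1010011 pc4: +16 =678
r84=1010100 pc3: +8 =686
r85=1010101 pc4: +16 =702
r86=1010110 pc4: +16 =718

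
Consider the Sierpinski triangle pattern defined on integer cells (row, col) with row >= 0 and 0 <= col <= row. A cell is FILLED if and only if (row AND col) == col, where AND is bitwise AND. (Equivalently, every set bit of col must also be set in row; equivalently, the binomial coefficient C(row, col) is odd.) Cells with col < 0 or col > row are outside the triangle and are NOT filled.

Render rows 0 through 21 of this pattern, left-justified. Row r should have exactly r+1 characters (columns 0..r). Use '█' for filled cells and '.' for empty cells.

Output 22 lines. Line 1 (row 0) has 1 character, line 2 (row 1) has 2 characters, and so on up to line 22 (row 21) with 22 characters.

r0=0: █
r1=1: ██
r2=10: █.█
r3=11: ████
r4=100: █...█
r5=101: ██..██
r6=110: █.█.█.█
r7=111: ████████
r8=1000: █.......█
r9=1001: ██......██
r10=1010: █.█.....█.█
r11=1011: ████....████
r12=1100: █...█...█...█
r13=1101: ██..██..██..██
r14=1110: █.█.█.█.█.█.█.█
r15=1111: ████████████████
r16=10000: █...............█
r17=10001: ██..............██
r18=10010: █.█.............█.█
r19=10011: ████............████
r20=10100: █...█...........█...█
r21=10101: ██..██..........██..██

Answer: █
██
█.█
████
█...█
██..██
█.█.█.█
████████
█.......█
██......██
█.█.....█.█
████....████
█...█...█...█
██..██..██..██
█.█.█.█.█.█.█.█
████████████████
█...............█
██..............██
█.█.............█.█
████............████
█...█...........█...█
██..██..........██..██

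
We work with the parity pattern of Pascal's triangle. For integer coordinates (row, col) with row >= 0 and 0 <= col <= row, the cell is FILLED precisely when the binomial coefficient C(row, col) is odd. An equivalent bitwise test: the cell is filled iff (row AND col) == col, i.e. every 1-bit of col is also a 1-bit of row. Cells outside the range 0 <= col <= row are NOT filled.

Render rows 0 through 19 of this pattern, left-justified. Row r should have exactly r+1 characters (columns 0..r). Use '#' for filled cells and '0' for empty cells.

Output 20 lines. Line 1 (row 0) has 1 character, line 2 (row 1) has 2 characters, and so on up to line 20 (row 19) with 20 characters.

Answer: #
##
#0#
####
#000#
##00##
#0#0#0#
########
#0000000#
##000000##
#0#00000#0#
####0000####
#000#000#000#
##00##00##00##
#0#0#0#0#0#0#0#
################
#000000000000000#
##00000000000000##
#0#0000000000000#0#
####000000000000####

Derivation:
r0=0: #
r1=1: ##
r2=10: #0#
r3=11: ####
r4=100: #000#
r5=101: ##00##
r6=110: #0#0#0#
r7=111: ########
r8=1000: #0000000#
r9=1001: ##000000##
r10=1010: #0#00000#0#
r11=1011: ####0000####
r12=1100: #000#000#000#
r13=1101: ##00##00##00##
r14=1110: #0#0#0#0#0#0#0#
r15=1111: ################
r16=10000: #000000000000000#
r17=10001: ##00000000000000##
r18=10010: #0#0000000000000#0#
r19=10011: ####000000000000####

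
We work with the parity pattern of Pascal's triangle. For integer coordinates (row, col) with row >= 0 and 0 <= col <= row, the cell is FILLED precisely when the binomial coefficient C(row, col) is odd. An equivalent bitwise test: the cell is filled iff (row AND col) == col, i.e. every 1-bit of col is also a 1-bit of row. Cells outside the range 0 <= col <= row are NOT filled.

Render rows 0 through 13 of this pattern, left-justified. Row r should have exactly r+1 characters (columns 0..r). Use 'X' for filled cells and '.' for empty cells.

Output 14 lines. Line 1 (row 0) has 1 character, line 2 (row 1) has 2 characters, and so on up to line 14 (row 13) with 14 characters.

Answer: X
XX
X.X
XXXX
X...X
XX..XX
X.X.X.X
XXXXXXXX
X.......X
XX......XX
X.X.....X.X
XXXX....XXXX
X...X...X...X
XX..XX..XX..XX

Derivation:
r0=0: X
r1=1: XX
r2=10: X.X
r3=11: XXXX
r4=100: X...X
r5=101: XX..XX
r6=110: X.X.X.X
r7=111: XXXXXXXX
r8=1000: X.......X
r9=1001: XX......XX
r10=1010: X.X.....X.X
r11=1011: XXXX....XXXX
r12=1100: X...X...X...X
r13=1101: XX..XX..XX..XX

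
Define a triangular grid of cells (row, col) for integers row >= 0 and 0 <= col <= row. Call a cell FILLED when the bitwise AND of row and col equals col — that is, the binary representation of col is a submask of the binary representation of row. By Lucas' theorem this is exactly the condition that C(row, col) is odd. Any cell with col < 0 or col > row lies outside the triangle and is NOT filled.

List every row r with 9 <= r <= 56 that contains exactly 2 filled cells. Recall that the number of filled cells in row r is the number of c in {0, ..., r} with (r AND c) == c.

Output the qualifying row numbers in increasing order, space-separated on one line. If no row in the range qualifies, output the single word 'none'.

Answer: 16 32

Derivation:
Row r has 2^popcount(r) filled cells, so we need popcount(r) = log2(2) = 1.
Scan r = 9..56 and keep those with exactly 1 one-bits:
r=9=1001 popcount=2 -> skip
r=10=1010 popcount=2 -> skip
r=11=1011 popcount=3 -> skip
r=12=1100 popcount=2 -> skip
r=13=1101 popcount=3 -> skip
r=14=1110 popcount=3 -> skip
r=15=1111 popcount=4 -> skip
r=16=10000 popcount=1 -> KEEP
r=17=10001 popcount=2 -> skip
r=18=10010 popcount=2 -> skip
r=19=10011 popcount=3 -> skip
r=20=10100 popcount=2 -> skip
r=21=10101 popcount=3 -> skip
r=22=10110 popcount=3 -> skip
r=23=10111 popcount=4 -> skip
r=24=11000 popcount=2 -> skip
r=25=11001 popcount=3 -> skip
r=26=11010 popcount=3 -> skip
r=27=11011 popcount=4 -> skip
r=28=11100 popcount=3 -> skip
r=29=11101 popcount=4 -> skip
r=30=11110 popcount=4 -> skip
r=31=11111 popcount=5 -> skip
r=32=100000 popcount=1 -> KEEP
r=33=100001 popcount=2 -> skip
r=34=100010 popcount=2 -> skip
r=35=100011 popcount=3 -> skip
r=36=100100 popcount=2 -> skip
r=37=100101 popcount=3 -> skip
r=38=100110 popcount=3 -> skip
r=39=100111 popcount=4 -> skip
r=40=101000 popcount=2 -> skip
r=41=101001 popcount=3 -> skip
r=42=101010 popcount=3 -> skip
r=43=101011 popcount=4 -> skip
r=44=101100 popcount=3 -> skip
r=45=101101 popcount=4 -> skip
r=46=101110 popcount=4 -> skip
r=47=101111 popcount=5 -> skip
r=48=110000 popcount=2 -> skip
r=49=110001 popcount=3 -> skip
r=50=110010 popcount=3 -> skip
r=51=110011 popcount=4 -> skip
r=52=110100 popcount=3 -> skip
r=53=110101 popcount=4 -> skip
r=54=110110 popcount=4 -> skip
r=55=110111 popcount=5 -> skip
r=56=111000 popcount=3 -> skip
Kept rows: 16 32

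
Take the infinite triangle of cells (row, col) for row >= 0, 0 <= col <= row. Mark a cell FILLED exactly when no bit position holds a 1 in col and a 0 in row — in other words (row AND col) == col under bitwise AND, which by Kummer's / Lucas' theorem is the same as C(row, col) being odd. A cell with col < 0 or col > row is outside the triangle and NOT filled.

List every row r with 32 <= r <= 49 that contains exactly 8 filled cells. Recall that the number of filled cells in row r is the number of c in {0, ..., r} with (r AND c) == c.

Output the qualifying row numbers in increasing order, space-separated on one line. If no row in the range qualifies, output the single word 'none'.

Row r has 2^popcount(r) filled cells, so we need popcount(r) = log2(8) = 3.
Scan r = 32..49 and keep those with exactly 3 one-bits:
r=32=100000 popcount=1 -> skip
r=33=100001 popcount=2 -> skip
r=34=100010 popcount=2 -> skip
r=35=100011 popcount=3 -> KEEP
r=36=100100 popcount=2 -> skip
r=37=100101 popcount=3 -> KEEP
r=38=100110 popcount=3 -> KEEP
r=39=100111 popcount=4 -> skip
r=40=101000 popcount=2 -> skip
r=41=101001 popcount=3 -> KEEP
r=42=101010 popcount=3 -> KEEP
r=43=101011 popcount=4 -> skip
r=44=101100 popcount=3 -> KEEP
r=45=101101 popcount=4 -> skip
r=46=101110 popcount=4 -> skip
r=47=101111 popcount=5 -> skip
r=48=110000 popcount=2 -> skip
r=49=110001 popcount=3 -> KEEP
Kept rows: 35 37 38 41 42 44 49

Answer: 35 37 38 41 42 44 49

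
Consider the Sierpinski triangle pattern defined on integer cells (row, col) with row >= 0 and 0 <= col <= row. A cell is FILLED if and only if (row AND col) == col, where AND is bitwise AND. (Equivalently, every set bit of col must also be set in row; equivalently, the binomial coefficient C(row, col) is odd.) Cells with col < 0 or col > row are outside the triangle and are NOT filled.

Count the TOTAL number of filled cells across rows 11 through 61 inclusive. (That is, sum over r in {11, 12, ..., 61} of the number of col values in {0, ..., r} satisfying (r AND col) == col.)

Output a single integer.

Answer: 596

Derivation:
r11=1011 pc3: +8 =8
r12=1100 pc2: +4 =12
r13=1101 pc3: +8 =20
r14=1110 pc3: +8 =28
r15=1111 pc4: +16 =44
r16=10000 pc1: +2 =46
r17=10001 pc2: +4 =50
r18=10010 pc2: +4 =54
r19=10011 pc3: +8 =62
r20=10100 pc2: +4 =66
r21=10101 pc3: +8 =74
r22=10110 pc3: +8 =82
r23=10111 pc4: +16 =98
r24=11000 pc2: +4 =102
r25=11001 pc3: +8 =110
r26=11010 pc3: +8 =118
r27=11011 pc4: +16 =134
r28=11100 pc3: +8 =142
r29=11101 pc4: +16 =158
r30=11110 pc4: +16 =174
r31=11111 pc5: +32 =206
r32=100000 pc1: +2 =208
r33=100001 pc2: +4 =212
r34=100010 pc2: +4 =216
r35=100011 pc3: +8 =224
r36=100100 pc2: +4 =228
r37=100101 pc3: +8 =236
r38=100110 pc3: +8 =244
r39=100111 pc4: +16 =260
r40=101000 pc2: +4 =264
r41=101001 pc3: +8 =272
r42=101010 pc3: +8 =280
r43=101011 pc4: +16 =296
r44=101100 pc3: +8 =304
r45=101101 pc4: +16 =320
r46=101110 pc4: +16 =336
r47=101111 pc5: +32 =368
r48=110000 pc2: +4 =372
r49=110001 pc3: +8 =380
r50=110010 pc3: +8 =388
r51=110011 pc4: +16 =404
r52=110100 pc3: +8 =412
r53=110101 pc4: +16 =428
r54=110110 pc4: +16 =444
r55=110111 pc5: +32 =476
r56=111000 pc3: +8 =484
r57=111001 pc4: +16 =500
r58=111010 pc4: +16 =516
r59=111011 pc5: +32 =548
r60=111100 pc4: +16 =564
r61=111101 pc5: +32 =596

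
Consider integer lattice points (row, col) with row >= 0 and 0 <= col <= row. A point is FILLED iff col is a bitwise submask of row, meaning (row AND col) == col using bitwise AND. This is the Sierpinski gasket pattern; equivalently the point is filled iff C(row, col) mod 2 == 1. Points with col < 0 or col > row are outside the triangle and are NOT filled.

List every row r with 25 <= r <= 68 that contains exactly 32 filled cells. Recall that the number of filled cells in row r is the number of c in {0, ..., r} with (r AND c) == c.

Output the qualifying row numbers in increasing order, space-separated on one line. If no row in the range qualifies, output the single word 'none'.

Answer: 31 47 55 59 61 62

Derivation:
Row r has 2^popcount(r) filled cells, so we need popcount(r) = log2(32) = 5.
Scan r = 25..68 and keep those with exactly 5 one-bits:
r=25=11001 popcount=3 -> skip
r=26=11010 popcount=3 -> skip
r=27=11011 popcount=4 -> skip
r=28=11100 popcount=3 -> skip
r=29=11101 popcount=4 -> skip
r=30=11110 popcount=4 -> skip
r=31=11111 popcount=5 -> KEEP
r=32=100000 popcount=1 -> skip
r=33=100001 popcount=2 -> skip
r=34=100010 popcount=2 -> skip
r=35=100011 popcount=3 -> skip
r=36=100100 popcount=2 -> skip
r=37=100101 popcount=3 -> skip
r=38=100110 popcount=3 -> skip
r=39=100111 popcount=4 -> skip
r=40=101000 popcount=2 -> skip
r=41=101001 popcount=3 -> skip
r=42=101010 popcount=3 -> skip
r=43=101011 popcount=4 -> skip
r=44=101100 popcount=3 -> skip
r=45=101101 popcount=4 -> skip
r=46=101110 popcount=4 -> skip
r=47=101111 popcount=5 -> KEEP
r=48=110000 popcount=2 -> skip
r=49=110001 popcount=3 -> skip
r=50=110010 popcount=3 -> skip
r=51=110011 popcount=4 -> skip
r=52=110100 popcount=3 -> skip
r=53=110101 popcount=4 -> skip
r=54=110110 popcount=4 -> skip
r=55=110111 popcount=5 -> KEEP
r=56=111000 popcount=3 -> skip
r=57=111001 popcount=4 -> skip
r=58=111010 popcount=4 -> skip
r=59=111011 popcount=5 -> KEEP
r=60=111100 popcount=4 -> skip
r=61=111101 popcount=5 -> KEEP
r=62=111110 popcount=5 -> KEEP
r=63=111111 popcount=6 -> skip
r=64=1000000 popcount=1 -> skip
r=65=1000001 popcount=2 -> skip
r=66=1000010 popcount=2 -> skip
r=67=1000011 popcount=3 -> skip
r=68=1000100 popcount=2 -> skip
Kept rows: 31 47 55 59 61 62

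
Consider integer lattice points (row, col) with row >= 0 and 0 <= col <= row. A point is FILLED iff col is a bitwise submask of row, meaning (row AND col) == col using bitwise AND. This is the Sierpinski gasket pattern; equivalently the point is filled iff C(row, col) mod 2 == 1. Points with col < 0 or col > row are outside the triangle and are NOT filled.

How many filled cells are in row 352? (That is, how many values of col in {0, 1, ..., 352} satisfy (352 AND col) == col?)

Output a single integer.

352 in binary = 101100000
popcount(352) = number of 1-bits in 101100000 = 3
A col c satisfies (352 AND c) == c iff every set bit of c is also set in 352; each of the 3 set bits of 352 can independently be on or off in c.
count = 2^3 = 8

Answer: 8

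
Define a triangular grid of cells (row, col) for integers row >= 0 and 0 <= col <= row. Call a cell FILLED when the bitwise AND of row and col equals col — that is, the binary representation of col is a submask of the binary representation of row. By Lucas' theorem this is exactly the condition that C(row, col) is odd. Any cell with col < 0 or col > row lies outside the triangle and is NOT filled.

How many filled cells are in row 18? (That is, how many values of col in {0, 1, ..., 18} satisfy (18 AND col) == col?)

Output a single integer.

18 in binary = 10010
popcount(18) = number of 1-bits in 10010 = 2
A col c satisfies (18 AND c) == c iff every set bit of c is also set in 18; each of the 2 set bits of 18 can independently be on or off in c.
count = 2^2 = 4

Answer: 4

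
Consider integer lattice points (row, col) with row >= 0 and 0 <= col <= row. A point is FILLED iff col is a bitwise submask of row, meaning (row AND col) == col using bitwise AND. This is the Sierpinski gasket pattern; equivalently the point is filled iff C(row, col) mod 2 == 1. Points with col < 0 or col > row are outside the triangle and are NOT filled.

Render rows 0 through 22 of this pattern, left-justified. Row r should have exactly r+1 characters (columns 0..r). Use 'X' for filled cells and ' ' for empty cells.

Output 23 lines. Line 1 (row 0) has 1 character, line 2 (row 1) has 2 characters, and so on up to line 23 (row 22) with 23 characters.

Answer: X
XX
X X
XXXX
X   X
XX  XX
X X X X
XXXXXXXX
X       X
XX      XX
X X     X X
XXXX    XXXX
X   X   X   X
XX  XX  XX  XX
X X X X X X X X
XXXXXXXXXXXXXXXX
X               X
XX              XX
X X             X X
XXXX            XXXX
X   X           X   X
XX  XX          XX  XX
X X X X         X X X X

Derivation:
r0=0: X
r1=1: XX
r2=10: X X
r3=11: XXXX
r4=100: X   X
r5=101: XX  XX
r6=110: X X X X
r7=111: XXXXXXXX
r8=1000: X       X
r9=1001: XX      XX
r10=1010: X X     X X
r11=1011: XXXX    XXXX
r12=1100: X   X   X   X
r13=1101: XX  XX  XX  XX
r14=1110: X X X X X X X X
r15=1111: XXXXXXXXXXXXXXXX
r16=10000: X               X
r17=10001: XX              XX
r18=10010: X X             X X
r19=10011: XXXX            XXXX
r20=10100: X   X           X   X
r21=10101: XX  XX          XX  XX
r22=10110: X X X X         X X X X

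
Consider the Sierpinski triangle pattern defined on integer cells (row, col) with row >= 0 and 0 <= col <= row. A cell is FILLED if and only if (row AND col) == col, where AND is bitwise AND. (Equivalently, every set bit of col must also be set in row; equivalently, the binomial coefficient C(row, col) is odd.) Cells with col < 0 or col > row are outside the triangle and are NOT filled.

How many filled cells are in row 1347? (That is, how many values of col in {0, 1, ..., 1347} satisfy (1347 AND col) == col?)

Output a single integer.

Answer: 32

Derivation:
1347 in binary = 10101000011
popcount(1347) = number of 1-bits in 10101000011 = 5
A col c satisfies (1347 AND c) == c iff every set bit of c is also set in 1347; each of the 5 set bits of 1347 can independently be on or off in c.
count = 2^5 = 32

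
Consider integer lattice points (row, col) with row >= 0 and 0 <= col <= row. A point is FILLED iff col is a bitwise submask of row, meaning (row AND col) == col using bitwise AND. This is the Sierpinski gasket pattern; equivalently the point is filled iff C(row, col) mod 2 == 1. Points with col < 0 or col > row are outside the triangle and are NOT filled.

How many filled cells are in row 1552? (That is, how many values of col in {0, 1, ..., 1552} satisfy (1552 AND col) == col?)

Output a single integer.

1552 in binary = 11000010000
popcount(1552) = number of 1-bits in 11000010000 = 3
A col c satisfies (1552 AND c) == c iff every set bit of c is also set in 1552; each of the 3 set bits of 1552 can independently be on or off in c.
count = 2^3 = 8

Answer: 8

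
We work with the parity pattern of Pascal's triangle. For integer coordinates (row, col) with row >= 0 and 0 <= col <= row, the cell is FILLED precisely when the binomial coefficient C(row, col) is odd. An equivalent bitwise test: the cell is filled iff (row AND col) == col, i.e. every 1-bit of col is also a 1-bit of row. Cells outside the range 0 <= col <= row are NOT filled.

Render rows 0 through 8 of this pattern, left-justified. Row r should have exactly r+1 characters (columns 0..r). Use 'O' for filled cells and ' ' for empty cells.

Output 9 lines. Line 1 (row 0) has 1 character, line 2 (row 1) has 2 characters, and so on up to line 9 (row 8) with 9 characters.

Answer: O
OO
O O
OOOO
O   O
OO  OO
O O O O
OOOOOOOO
O       O

Derivation:
r0=0: O
r1=1: OO
r2=10: O O
r3=11: OOOO
r4=100: O   O
r5=101: OO  OO
r6=110: O O O O
r7=111: OOOOOOOO
r8=1000: O       O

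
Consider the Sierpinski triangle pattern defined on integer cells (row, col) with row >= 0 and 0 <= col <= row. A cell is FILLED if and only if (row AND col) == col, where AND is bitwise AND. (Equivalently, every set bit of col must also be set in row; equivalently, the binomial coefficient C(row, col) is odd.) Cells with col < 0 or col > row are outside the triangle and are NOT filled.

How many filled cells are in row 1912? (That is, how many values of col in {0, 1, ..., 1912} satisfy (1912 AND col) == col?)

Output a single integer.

Answer: 128

Derivation:
1912 in binary = 11101111000
popcount(1912) = number of 1-bits in 11101111000 = 7
A col c satisfies (1912 AND c) == c iff every set bit of c is also set in 1912; each of the 7 set bits of 1912 can independently be on or off in c.
count = 2^7 = 128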